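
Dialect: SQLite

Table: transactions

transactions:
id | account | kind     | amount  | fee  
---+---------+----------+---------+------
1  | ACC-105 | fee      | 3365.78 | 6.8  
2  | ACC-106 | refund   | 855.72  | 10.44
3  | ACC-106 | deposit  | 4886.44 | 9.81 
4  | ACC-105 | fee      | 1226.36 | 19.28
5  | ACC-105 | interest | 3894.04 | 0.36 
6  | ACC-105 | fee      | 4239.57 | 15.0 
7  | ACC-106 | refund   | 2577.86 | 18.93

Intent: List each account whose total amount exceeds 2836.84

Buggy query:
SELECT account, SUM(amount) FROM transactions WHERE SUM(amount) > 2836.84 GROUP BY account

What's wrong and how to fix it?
Bug: WHERE runs before GROUP BY, so aggregates aren't available there

Fix: Move the aggregate condition to a HAVING clause

Corrected query:
SELECT account, SUM(amount) FROM transactions GROUP BY account HAVING SUM(amount) > 2836.84

Result:
account | SUM(amount)
--------+------------
ACC-105 | 12725.75   
ACC-106 | 8320.02    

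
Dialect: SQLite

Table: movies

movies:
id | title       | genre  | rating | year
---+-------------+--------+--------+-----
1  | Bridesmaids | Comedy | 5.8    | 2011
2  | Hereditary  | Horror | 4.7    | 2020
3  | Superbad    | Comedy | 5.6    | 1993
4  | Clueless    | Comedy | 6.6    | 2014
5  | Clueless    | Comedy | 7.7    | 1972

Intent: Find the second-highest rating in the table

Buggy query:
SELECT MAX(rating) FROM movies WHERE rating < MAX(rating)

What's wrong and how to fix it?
Bug: MAX(rating) on the right of the comparison is an aggregate-in-WHERE error

Fix: Put the inner MAX in a scalar subquery

Corrected query:
SELECT MAX(rating) FROM movies WHERE rating < (SELECT MAX(rating) FROM movies)

Result:
MAX(rating)
-----------
6.6        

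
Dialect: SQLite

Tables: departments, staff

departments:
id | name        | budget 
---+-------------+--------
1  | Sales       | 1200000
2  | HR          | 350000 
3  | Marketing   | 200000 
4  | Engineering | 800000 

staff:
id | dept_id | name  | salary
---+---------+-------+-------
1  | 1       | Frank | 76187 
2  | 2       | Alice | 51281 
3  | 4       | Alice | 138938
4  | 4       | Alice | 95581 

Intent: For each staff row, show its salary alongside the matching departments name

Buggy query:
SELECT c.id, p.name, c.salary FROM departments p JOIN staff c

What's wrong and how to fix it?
Bug: Missing join condition: each staff row is matched to all departments rows instead of just its own

Fix: Add ON c.dept_id = p.id to the JOIN

Corrected query:
SELECT c.id, p.name, c.salary FROM departments p JOIN staff c ON c.dept_id = p.id

Result:
id | name        | salary
---+-------------+-------
1  | Sales       | 76187 
2  | HR          | 51281 
3  | Engineering | 138938
4  | Engineering | 95581 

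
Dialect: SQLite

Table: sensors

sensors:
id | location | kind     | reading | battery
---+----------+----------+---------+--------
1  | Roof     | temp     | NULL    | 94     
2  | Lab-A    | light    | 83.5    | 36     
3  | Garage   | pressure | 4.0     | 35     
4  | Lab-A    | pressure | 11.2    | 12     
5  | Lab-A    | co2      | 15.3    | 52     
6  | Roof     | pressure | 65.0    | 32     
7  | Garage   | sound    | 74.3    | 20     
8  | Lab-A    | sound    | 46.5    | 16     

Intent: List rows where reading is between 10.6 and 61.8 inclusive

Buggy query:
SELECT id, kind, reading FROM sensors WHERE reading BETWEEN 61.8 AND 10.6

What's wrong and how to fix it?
Bug: BETWEEN expects the lower bound first; with 61.8 AND 10.6 the range is empty

Fix: Write BETWEEN 10.6 AND 61.8

Corrected query:
SELECT id, kind, reading FROM sensors WHERE reading BETWEEN 10.6 AND 61.8

Result:
id | kind     | reading
---+----------+--------
4  | pressure | 11.2   
5  | co2      | 15.3   
8  | sound    | 46.5   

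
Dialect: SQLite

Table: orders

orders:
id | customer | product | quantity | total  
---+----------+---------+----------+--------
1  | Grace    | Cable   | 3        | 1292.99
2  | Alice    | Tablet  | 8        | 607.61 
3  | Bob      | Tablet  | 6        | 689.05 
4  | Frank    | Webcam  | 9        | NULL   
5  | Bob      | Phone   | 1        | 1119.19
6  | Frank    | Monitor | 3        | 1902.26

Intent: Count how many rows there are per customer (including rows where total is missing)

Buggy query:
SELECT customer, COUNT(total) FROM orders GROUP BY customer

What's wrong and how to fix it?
Bug: COUNT(total) skips NULLs, so groups with missing total are undercounted

Fix: Use COUNT(*) to count all rows regardless of NULL

Corrected query:
SELECT customer, COUNT(*) FROM orders GROUP BY customer

Result:
customer | COUNT(*)
---------+---------
Alice    | 1       
Bob      | 2       
Frank    | 2       
Grace    | 1       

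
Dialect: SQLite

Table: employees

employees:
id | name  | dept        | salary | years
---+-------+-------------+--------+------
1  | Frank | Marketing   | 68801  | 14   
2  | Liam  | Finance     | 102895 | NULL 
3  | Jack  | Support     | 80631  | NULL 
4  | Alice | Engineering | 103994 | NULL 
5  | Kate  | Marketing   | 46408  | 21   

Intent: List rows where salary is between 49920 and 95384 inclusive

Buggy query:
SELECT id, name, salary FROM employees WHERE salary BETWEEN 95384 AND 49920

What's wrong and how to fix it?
Bug: BETWEEN expects the lower bound first; with 95384 AND 49920 the range is empty

Fix: Swap the bounds so the smaller value comes first

Corrected query:
SELECT id, name, salary FROM employees WHERE salary BETWEEN 49920 AND 95384

Result:
id | name  | salary
---+-------+-------
1  | Frank | 68801 
3  | Jack  | 80631 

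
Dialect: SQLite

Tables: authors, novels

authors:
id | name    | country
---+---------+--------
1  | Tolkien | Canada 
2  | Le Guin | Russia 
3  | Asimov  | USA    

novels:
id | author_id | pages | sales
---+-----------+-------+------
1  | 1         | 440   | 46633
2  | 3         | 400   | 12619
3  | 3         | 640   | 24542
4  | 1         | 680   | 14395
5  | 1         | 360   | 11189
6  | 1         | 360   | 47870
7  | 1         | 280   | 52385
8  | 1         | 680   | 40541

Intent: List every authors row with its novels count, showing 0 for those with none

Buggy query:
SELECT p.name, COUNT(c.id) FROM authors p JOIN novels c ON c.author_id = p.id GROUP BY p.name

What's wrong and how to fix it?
Bug: INNER JOIN drops authors rows that have no matching novels rows

Fix: Use LEFT JOIN so parents without children still appear (COUNT(c.id) gives 0)

Corrected query:
SELECT p.name, COUNT(c.id) FROM authors p LEFT JOIN novels c ON c.author_id = p.id GROUP BY p.name

Result:
name    | COUNT(c.id)
--------+------------
Asimov  | 2          
Le Guin | 0          
Tolkien | 6          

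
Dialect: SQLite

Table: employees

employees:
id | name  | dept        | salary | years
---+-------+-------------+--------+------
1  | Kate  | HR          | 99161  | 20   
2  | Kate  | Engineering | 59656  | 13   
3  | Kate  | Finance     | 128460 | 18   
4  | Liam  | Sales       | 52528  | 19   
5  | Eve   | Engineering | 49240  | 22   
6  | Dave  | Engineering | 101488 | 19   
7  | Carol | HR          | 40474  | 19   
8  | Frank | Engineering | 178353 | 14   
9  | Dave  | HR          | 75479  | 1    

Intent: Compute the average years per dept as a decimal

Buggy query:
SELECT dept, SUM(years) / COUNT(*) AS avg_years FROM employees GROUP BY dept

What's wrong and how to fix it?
Bug: SUM(years) and COUNT(*) are both integers; the division truncates the fractional part

Fix: Multiply by 1.0 (or CAST to REAL) to force floating-point division

Corrected query:
SELECT dept, SUM(years) * 1.0 / COUNT(*) AS avg_years FROM employees GROUP BY dept

Result:
dept        | avg_years
------------+----------
Engineering | 17       
Finance     | 18       
HR          | 13.333333
Sales       | 19       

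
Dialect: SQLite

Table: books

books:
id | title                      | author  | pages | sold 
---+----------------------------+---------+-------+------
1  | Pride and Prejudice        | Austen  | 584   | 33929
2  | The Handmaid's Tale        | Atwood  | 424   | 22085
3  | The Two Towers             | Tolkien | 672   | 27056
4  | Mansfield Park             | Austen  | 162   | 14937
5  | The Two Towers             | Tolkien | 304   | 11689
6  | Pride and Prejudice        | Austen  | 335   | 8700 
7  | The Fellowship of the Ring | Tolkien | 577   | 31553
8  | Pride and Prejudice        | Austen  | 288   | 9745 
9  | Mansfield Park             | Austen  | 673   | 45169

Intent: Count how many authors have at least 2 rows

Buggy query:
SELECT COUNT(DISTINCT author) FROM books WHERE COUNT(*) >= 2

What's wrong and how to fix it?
Bug: WHERE filters individual rows, not groups, so a group-level COUNT is invalid there

Fix: Use a subquery that GROUPs and filters with HAVING, then count its rows

Corrected query:
SELECT COUNT(*) FROM (SELECT author FROM books GROUP BY author HAVING COUNT(*) >= 2)

Result:
COUNT(*)
--------
2       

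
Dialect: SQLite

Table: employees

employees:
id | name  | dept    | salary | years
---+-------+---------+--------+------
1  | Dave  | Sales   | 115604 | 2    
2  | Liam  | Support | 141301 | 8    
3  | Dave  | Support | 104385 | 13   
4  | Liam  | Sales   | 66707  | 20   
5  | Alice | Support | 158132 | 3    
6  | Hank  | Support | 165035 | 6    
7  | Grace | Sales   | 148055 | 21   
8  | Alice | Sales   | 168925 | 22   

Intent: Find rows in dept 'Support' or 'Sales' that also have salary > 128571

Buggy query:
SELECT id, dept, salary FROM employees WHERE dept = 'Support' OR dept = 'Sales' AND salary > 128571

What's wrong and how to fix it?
Bug: AND binds tighter than OR, so this parses as dept = 'Support' OR (dept = 'Sales' AND salary > 128571)

Fix: Group the OR with parentheses (or use IN), then AND the threshold

Corrected query:
SELECT id, dept, salary FROM employees WHERE (dept = 'Support' OR dept = 'Sales') AND salary > 128571

Result:
id | dept    | salary
---+---------+-------
2  | Support | 141301
5  | Support | 158132
6  | Support | 165035
7  | Sales   | 148055
8  | Sales   | 168925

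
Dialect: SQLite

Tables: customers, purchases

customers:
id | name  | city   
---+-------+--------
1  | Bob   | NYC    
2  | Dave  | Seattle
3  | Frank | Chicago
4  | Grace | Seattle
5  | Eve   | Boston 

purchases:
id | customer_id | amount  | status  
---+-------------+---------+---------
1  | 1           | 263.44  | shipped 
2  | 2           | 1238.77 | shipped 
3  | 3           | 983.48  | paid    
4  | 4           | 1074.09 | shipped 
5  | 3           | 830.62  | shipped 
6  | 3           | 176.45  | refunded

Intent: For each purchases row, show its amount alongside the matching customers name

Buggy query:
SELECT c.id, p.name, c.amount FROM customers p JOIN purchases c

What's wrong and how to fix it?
Bug: Missing join condition: each purchases row is matched to all customers rows instead of just its own

Fix: Add ON c.customer_id = p.id to the JOIN

Corrected query:
SELECT c.id, p.name, c.amount FROM customers p JOIN purchases c ON c.customer_id = p.id

Result:
id | name  | amount 
---+-------+--------
1  | Bob   | 263.44 
2  | Dave  | 1238.77
3  | Frank | 983.48 
4  | Grace | 1074.09
5  | Frank | 830.62 
6  | Frank | 176.45 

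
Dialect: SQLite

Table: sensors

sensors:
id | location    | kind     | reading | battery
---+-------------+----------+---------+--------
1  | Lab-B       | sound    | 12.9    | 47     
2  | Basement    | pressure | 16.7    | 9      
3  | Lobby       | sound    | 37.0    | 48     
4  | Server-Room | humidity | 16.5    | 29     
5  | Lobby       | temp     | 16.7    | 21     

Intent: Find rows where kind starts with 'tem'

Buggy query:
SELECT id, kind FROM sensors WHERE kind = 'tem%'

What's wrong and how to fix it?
Bug: Wildcards only work with LIKE; '=' treats '%' as a literal character

Fix: Replace '=' with LIKE so 'tem%' is treated as a pattern

Corrected query:
SELECT id, kind FROM sensors WHERE kind LIKE 'tem%'

Result:
id | kind
---+-----
5  | temp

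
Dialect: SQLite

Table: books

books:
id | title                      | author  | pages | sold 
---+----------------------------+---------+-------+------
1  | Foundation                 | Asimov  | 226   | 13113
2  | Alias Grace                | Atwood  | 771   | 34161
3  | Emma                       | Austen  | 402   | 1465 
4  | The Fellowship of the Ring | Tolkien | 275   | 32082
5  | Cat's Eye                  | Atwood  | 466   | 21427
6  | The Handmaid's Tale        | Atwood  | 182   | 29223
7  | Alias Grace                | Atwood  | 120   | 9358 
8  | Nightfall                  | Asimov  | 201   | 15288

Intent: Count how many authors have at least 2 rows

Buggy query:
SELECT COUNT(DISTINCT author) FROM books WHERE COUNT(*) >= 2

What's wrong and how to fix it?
Bug: WHERE filters individual rows, not groups, so a group-level COUNT is invalid there

Fix: Group first with HAVING COUNT(*) >= 2, then COUNT the resulting groups

Corrected query:
SELECT COUNT(*) FROM (SELECT author FROM books GROUP BY author HAVING COUNT(*) >= 2)

Result:
COUNT(*)
--------
2       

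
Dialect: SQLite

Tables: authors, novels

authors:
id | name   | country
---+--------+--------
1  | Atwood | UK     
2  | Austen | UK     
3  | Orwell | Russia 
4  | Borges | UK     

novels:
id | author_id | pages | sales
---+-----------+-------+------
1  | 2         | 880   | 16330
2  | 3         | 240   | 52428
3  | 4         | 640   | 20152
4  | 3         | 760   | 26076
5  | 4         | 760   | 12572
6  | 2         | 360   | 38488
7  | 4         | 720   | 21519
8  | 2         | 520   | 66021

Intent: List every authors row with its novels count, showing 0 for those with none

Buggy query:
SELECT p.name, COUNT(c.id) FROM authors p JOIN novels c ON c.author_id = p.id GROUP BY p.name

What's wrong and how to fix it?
Bug: INNER JOIN drops authors rows that have no matching novels rows

Fix: Use LEFT JOIN so parents without children still appear (COUNT(c.id) gives 0)

Corrected query:
SELECT p.name, COUNT(c.id) FROM authors p LEFT JOIN novels c ON c.author_id = p.id GROUP BY p.name

Result:
name   | COUNT(c.id)
-------+------------
Atwood | 0          
Austen | 3          
Borges | 3          
Orwell | 2          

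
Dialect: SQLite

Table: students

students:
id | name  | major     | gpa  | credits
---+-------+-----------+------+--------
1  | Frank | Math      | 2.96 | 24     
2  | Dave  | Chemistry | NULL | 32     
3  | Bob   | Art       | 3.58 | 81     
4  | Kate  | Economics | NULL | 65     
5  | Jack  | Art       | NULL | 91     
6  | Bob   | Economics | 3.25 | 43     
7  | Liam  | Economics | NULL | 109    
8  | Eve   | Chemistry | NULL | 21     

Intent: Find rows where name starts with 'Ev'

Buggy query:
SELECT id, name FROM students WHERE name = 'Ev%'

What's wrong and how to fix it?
Bug: Wildcards only work with LIKE; '=' treats '%' as a literal character

Fix: Use LIKE for wildcard pattern matching

Corrected query:
SELECT id, name FROM students WHERE name LIKE 'Ev%'

Result:
id | name
---+-----
8  | Eve 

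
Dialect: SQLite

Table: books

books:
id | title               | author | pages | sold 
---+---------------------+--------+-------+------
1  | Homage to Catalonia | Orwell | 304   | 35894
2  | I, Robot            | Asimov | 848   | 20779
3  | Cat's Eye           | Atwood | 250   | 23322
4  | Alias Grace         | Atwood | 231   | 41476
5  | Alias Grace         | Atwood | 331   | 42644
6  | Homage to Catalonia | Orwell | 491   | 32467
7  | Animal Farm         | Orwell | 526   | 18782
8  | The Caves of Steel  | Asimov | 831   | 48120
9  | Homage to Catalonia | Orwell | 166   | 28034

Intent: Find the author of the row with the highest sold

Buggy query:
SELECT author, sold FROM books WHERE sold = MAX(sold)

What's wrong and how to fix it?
Bug: MAX(sold) is an aggregate and cannot be used directly in WHERE

Fix: Wrap MAX in a scalar subquery so WHERE compares against a single value

Corrected query:
SELECT author, sold FROM books WHERE sold = (SELECT MAX(sold) FROM books)

Result:
author | sold 
-------+------
Asimov | 48120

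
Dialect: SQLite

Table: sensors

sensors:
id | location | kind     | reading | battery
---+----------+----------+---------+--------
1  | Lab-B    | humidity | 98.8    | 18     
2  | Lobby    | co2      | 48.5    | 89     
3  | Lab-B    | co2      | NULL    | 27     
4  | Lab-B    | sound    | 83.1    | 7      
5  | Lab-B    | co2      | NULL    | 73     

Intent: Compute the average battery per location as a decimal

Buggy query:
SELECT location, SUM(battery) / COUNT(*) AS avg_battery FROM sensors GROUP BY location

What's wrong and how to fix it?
Bug: Both operands are integers, so '/' performs integer division and truncates

Fix: Cast one side to REAL so the division keeps the fractional part

Corrected query:
SELECT location, SUM(battery) * 1.0 / COUNT(*) AS avg_battery FROM sensors GROUP BY location

Result:
location | avg_battery
---------+------------
Lab-B    | 31.25      
Lobby    | 89         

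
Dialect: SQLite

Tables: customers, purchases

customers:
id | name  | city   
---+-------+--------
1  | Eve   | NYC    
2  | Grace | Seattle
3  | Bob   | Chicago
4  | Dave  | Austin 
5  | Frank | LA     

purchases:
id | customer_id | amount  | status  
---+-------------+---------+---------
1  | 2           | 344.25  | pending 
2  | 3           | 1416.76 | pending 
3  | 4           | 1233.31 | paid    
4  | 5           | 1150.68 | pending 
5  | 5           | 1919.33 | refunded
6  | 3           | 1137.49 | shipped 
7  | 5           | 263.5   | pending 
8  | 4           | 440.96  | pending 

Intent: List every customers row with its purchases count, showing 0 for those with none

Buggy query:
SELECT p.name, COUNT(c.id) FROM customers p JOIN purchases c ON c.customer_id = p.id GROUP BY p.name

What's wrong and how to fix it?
Bug: An inner join excludes parents with zero children

Fix: Use LEFT JOIN so parents without children still appear (COUNT(c.id) gives 0)

Corrected query:
SELECT p.name, COUNT(c.id) FROM customers p LEFT JOIN purchases c ON c.customer_id = p.id GROUP BY p.name

Result:
name  | COUNT(c.id)
------+------------
Bob   | 2          
Dave  | 2          
Eve   | 0          
Frank | 3          
Grace | 1          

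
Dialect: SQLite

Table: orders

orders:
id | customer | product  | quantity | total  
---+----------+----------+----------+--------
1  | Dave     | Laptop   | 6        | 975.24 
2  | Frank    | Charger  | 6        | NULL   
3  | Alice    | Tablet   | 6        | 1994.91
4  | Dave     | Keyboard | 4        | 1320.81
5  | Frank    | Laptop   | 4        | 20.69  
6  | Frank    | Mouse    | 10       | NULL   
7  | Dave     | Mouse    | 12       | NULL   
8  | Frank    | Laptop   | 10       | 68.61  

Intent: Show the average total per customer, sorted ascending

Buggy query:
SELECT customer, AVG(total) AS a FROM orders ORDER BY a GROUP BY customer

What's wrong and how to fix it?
Bug: ORDER BY appears before GROUP BY; SQL clause order requires GROUP BY first

Fix: Reorder: SELECT … FROM … GROUP BY … ORDER BY …

Corrected query:
SELECT customer, AVG(total) AS a FROM orders GROUP BY customer ORDER BY a

Result:
customer | a       
---------+---------
Frank    | 44.65   
Dave     | 1148.025
Alice    | 1994.91 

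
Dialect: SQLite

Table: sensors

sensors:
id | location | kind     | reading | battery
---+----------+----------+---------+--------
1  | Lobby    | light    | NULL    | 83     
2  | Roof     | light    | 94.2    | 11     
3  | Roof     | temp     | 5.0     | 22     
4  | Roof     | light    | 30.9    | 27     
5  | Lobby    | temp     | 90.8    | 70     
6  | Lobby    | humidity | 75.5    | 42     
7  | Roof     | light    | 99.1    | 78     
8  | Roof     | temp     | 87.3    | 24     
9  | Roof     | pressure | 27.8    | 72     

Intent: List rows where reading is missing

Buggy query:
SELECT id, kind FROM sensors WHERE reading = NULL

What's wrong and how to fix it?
Bug: '= NULL' is always unknown in SQL three-valued logic, so no rows match

Fix: Replace '= NULL' with 'IS NULL'

Corrected query:
SELECT id, kind FROM sensors WHERE reading IS NULL

Result:
id | kind 
---+------
1  | light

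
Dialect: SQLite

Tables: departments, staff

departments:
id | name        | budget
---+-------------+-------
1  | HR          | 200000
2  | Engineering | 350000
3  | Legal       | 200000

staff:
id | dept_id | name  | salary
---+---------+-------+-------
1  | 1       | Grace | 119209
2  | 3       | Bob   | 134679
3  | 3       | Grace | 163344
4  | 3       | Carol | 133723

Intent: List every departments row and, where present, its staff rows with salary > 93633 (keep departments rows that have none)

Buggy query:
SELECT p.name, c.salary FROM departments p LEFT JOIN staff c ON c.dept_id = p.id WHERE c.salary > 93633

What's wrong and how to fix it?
Bug: A WHERE condition on the right-hand table after LEFT JOIN drops unmatched parents

Fix: Move the right-table condition into the ON clause so unmatched parents are kept

Corrected query:
SELECT p.name, c.salary FROM departments p LEFT JOIN staff c ON c.dept_id = p.id AND c.salary > 93633

Result:
name        | salary
------------+-------
HR          | 119209
Engineering | NULL  
Legal       | 133723
Legal       | 134679
Legal       | 163344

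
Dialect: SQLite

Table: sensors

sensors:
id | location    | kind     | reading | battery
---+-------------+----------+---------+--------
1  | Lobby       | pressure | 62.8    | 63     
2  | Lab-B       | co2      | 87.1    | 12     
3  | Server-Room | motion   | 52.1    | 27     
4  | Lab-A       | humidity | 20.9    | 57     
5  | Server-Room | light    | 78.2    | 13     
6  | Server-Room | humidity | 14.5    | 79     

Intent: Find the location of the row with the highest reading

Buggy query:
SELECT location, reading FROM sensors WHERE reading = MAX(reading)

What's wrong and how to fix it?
Bug: WHERE is evaluated per row; an aggregate over the whole table isn't defined there

Fix: Use a subquery: WHERE reading = (SELECT MAX(reading) FROM sensors)

Corrected query:
SELECT location, reading FROM sensors WHERE reading = (SELECT MAX(reading) FROM sensors)

Result:
location | reading
---------+--------
Lab-B    | 87.1   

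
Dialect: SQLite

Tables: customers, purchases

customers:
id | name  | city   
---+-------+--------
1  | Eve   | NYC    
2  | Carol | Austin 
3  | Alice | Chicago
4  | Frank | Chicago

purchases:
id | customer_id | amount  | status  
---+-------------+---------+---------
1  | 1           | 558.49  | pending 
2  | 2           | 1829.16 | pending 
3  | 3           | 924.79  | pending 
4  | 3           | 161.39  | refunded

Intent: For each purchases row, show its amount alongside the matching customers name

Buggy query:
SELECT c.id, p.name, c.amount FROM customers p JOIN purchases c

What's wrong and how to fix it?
Bug: JOIN with no ON clause produces a cartesian product; every purchases row pairs with every customers row

Fix: Specify the join condition linking the foreign key to the parent id

Corrected query:
SELECT c.id, p.name, c.amount FROM customers p JOIN purchases c ON c.customer_id = p.id

Result:
id | name  | amount 
---+-------+--------
1  | Eve   | 558.49 
2  | Carol | 1829.16
3  | Alice | 924.79 
4  | Alice | 161.39 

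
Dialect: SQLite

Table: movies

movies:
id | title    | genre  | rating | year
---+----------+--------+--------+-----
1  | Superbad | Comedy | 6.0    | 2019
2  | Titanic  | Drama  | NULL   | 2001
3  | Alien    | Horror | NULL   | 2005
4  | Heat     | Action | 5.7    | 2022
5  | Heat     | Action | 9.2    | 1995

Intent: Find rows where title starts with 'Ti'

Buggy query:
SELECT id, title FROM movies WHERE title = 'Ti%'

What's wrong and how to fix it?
Bug: '=' compares the literal string including the % character; pattern matching needs LIKE

Fix: Replace '=' with LIKE so 'Ti%' is treated as a pattern

Corrected query:
SELECT id, title FROM movies WHERE title LIKE 'Ti%'

Result:
id | title  
---+--------
2  | Titanic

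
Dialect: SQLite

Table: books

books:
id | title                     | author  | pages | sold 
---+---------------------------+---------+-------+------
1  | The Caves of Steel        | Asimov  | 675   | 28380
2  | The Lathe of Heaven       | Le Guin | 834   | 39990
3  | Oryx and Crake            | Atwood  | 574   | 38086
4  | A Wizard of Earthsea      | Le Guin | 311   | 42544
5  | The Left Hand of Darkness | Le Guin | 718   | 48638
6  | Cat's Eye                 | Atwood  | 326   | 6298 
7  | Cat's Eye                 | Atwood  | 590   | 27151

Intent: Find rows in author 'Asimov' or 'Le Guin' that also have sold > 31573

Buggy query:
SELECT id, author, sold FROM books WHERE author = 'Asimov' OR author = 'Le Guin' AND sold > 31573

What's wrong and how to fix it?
Bug: AND binds tighter than OR, so this parses as author = 'Asimov' OR (author = 'Le Guin' AND sold > 31573)

Fix: Group the OR with parentheses (or use IN), then AND the threshold

Corrected query:
SELECT id, author, sold FROM books WHERE (author = 'Asimov' OR author = 'Le Guin') AND sold > 31573

Result:
id | author  | sold 
---+---------+------
2  | Le Guin | 39990
4  | Le Guin | 42544
5  | Le Guin | 48638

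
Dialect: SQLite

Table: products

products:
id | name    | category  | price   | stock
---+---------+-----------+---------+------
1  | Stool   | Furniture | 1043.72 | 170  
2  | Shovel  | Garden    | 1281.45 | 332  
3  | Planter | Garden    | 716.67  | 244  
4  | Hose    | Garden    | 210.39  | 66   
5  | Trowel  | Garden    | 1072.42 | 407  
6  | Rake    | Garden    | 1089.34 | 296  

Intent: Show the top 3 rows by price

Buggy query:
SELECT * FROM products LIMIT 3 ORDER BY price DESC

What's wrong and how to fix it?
Bug: LIMIT must come after ORDER BY

Fix: Sort with ORDER BY, then apply LIMIT

Corrected query:
SELECT * FROM products ORDER BY price DESC LIMIT 3

Result:
id | name   | category | price   | stock
---+--------+----------+---------+------
2  | Shovel | Garden   | 1281.45 | 332  
6  | Rake   | Garden   | 1089.34 | 296  
5  | Trowel | Garden   | 1072.42 | 407  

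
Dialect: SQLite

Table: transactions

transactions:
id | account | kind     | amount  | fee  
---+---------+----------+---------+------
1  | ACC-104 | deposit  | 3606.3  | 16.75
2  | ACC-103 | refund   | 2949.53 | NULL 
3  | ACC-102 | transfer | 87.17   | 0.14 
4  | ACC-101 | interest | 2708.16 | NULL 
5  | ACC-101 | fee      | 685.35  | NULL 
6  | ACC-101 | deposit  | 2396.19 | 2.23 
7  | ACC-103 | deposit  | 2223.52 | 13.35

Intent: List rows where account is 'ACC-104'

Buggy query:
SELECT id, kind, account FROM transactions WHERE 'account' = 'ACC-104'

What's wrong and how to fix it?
Bug: 'account' in single quotes is a string literal, not the column; the comparison is literal-vs-literal and never true

Fix: Remove the quotes around the column name (or use double quotes for an identifier)

Corrected query:
SELECT id, kind, account FROM transactions WHERE account = 'ACC-104'

Result:
id | kind    | account
---+---------+--------
1  | deposit | ACC-104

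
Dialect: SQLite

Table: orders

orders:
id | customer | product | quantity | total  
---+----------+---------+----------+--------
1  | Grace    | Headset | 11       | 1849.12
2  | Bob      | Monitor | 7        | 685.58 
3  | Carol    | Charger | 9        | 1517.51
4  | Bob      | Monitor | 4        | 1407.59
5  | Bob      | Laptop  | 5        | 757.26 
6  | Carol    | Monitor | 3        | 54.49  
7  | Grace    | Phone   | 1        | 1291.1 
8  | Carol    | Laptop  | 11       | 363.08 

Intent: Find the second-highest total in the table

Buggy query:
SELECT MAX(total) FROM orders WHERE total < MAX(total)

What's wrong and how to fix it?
Bug: MAX(total) on the right of the comparison is an aggregate-in-WHERE error

Fix: Put the inner MAX in a scalar subquery

Corrected query:
SELECT MAX(total) FROM orders WHERE total < (SELECT MAX(total) FROM orders)

Result:
MAX(total)
----------
1517.51   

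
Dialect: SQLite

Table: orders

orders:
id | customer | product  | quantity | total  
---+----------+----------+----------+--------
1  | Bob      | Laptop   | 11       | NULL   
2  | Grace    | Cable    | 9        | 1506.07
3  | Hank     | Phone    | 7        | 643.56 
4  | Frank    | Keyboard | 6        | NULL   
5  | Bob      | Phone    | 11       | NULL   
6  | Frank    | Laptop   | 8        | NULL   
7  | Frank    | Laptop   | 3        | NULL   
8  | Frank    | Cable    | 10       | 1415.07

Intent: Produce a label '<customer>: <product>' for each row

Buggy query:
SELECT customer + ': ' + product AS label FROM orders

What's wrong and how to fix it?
Bug: '+' is numeric addition; on text columns SQLite converts them to 0 instead of concatenating

Fix: Replace + with || to concatenate text

Corrected query:
SELECT customer || ': ' || product AS label FROM orders

Result:
label          
---------------
Bob: Laptop    
Grace: Cable   
Hank: Phone    
Frank: Keyboard
Bob: Phone     
Frank: Laptop  
Frank: Laptop  
Frank: Cable   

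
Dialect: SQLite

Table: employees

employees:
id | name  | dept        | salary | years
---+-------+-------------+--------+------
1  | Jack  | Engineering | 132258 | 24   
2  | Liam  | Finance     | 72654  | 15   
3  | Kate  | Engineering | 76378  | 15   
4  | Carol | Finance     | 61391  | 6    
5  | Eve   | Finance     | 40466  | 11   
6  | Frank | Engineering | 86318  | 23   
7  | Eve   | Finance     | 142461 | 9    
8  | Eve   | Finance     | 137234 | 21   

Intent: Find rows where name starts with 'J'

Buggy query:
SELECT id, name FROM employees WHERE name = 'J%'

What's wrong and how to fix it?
Bug: '=' compares the literal string including the % character; pattern matching needs LIKE

Fix: Replace '=' with LIKE so 'J%' is treated as a pattern

Corrected query:
SELECT id, name FROM employees WHERE name LIKE 'J%'

Result:
id | name
---+-----
1  | Jack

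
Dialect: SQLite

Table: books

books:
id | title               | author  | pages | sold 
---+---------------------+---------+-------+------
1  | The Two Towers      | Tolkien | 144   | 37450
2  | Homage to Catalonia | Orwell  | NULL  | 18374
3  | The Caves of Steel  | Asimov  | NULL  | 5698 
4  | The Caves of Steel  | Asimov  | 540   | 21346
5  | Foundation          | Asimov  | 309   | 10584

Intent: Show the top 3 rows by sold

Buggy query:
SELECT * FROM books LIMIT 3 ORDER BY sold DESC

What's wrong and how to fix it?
Bug: ORDER BY cannot follow LIMIT; LIMIT is the final clause

Fix: Sort with ORDER BY, then apply LIMIT

Corrected query:
SELECT * FROM books ORDER BY sold DESC LIMIT 3

Result:
id | title               | author  | pages | sold 
---+---------------------+---------+-------+------
1  | The Two Towers      | Tolkien | 144   | 37450
4  | The Caves of Steel  | Asimov  | 540   | 21346
2  | Homage to Catalonia | Orwell  | NULL  | 18374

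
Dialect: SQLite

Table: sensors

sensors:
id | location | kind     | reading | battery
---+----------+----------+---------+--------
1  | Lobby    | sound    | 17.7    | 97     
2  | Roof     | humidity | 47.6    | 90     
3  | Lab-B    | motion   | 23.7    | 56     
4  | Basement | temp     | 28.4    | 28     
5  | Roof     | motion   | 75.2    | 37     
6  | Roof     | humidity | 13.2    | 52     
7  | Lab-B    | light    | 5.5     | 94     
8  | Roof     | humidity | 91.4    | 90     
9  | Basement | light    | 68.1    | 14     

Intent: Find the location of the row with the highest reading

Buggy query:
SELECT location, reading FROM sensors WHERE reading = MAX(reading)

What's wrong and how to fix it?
Bug: MAX(reading) is an aggregate and cannot be used directly in WHERE

Fix: Wrap MAX in a scalar subquery so WHERE compares against a single value

Corrected query:
SELECT location, reading FROM sensors WHERE reading = (SELECT MAX(reading) FROM sensors)

Result:
location | reading
---------+--------
Roof     | 91.4   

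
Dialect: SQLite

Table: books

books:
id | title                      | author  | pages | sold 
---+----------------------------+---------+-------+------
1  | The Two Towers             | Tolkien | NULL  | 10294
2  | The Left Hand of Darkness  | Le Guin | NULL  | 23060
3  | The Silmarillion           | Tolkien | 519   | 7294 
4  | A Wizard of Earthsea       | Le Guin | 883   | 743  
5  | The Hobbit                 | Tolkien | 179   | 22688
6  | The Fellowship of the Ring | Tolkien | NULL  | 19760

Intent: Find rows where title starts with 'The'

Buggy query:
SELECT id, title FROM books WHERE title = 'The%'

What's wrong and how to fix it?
Bug: '=' compares the literal string including the % character; pattern matching needs LIKE

Fix: Replace '=' with LIKE so 'The%' is treated as a pattern

Corrected query:
SELECT id, title FROM books WHERE title LIKE 'The%'

Result:
id | title                     
---+---------------------------
1  | The Two Towers            
2  | The Left Hand of Darkness 
3  | The Silmarillion          
5  | The Hobbit                
6  | The Fellowship of the Ring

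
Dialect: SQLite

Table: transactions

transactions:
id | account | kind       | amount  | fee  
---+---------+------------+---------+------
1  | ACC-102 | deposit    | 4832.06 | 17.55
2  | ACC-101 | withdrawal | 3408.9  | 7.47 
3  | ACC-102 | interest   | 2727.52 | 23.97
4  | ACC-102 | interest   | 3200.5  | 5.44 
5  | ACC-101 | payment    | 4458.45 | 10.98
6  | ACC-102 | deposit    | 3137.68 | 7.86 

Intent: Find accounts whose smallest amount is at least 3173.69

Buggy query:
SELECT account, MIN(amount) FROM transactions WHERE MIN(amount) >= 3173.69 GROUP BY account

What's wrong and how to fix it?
Bug: MIN() in WHERE is a misuse of aggregate

Fix: Replace WHERE with HAVING after the GROUP BY

Corrected query:
SELECT account, MIN(amount) FROM transactions GROUP BY account HAVING MIN(amount) >= 3173.69

Result:
account | MIN(amount)
--------+------------
ACC-101 | 3408.9     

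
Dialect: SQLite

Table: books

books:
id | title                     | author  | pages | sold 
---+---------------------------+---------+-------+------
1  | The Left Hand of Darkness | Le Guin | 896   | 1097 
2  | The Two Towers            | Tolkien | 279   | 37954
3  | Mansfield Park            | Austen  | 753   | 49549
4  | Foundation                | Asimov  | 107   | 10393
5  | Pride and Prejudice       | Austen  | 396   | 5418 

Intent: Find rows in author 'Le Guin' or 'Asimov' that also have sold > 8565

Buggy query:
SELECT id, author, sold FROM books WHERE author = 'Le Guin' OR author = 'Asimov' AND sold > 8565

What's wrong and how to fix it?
Bug: Without parentheses, AND is evaluated before OR, so the sold filter only applies to the 'Asimov' branch

Fix: Group the OR with parentheses (or use IN), then AND the threshold

Corrected query:
SELECT id, author, sold FROM books WHERE (author = 'Le Guin' OR author = 'Asimov') AND sold > 8565

Result:
id | author | sold 
---+--------+------
4  | Asimov | 10393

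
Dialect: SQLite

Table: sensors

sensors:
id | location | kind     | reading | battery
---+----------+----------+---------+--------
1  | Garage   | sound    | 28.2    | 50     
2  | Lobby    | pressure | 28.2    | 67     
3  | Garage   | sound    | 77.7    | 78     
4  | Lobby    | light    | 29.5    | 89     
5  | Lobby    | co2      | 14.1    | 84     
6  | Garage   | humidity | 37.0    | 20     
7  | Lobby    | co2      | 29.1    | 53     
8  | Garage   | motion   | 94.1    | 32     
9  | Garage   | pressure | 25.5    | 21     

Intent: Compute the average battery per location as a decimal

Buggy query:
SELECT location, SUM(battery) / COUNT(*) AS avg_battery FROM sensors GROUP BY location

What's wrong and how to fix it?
Bug: SUM(battery) and COUNT(*) are both integers; the division truncates the fractional part

Fix: Cast one side to REAL so the division keeps the fractional part

Corrected query:
SELECT location, SUM(battery) * 1.0 / COUNT(*) AS avg_battery FROM sensors GROUP BY location

Result:
location | avg_battery
---------+------------
Garage   | 40.2       
Lobby    | 73.25      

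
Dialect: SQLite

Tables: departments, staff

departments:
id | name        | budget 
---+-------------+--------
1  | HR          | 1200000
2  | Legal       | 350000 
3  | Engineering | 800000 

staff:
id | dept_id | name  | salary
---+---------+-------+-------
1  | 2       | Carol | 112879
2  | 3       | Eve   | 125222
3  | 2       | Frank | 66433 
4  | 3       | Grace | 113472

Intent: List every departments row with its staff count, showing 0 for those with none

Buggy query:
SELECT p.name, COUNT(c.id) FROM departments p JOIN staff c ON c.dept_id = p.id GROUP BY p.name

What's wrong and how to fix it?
Bug: INNER JOIN drops departments rows that have no matching staff rows

Fix: Use LEFT JOIN so parents without children still appear (COUNT(c.id) gives 0)

Corrected query:
SELECT p.name, COUNT(c.id) FROM departments p LEFT JOIN staff c ON c.dept_id = p.id GROUP BY p.name

Result:
name        | COUNT(c.id)
------------+------------
Engineering | 2          
HR          | 0          
Legal       | 2          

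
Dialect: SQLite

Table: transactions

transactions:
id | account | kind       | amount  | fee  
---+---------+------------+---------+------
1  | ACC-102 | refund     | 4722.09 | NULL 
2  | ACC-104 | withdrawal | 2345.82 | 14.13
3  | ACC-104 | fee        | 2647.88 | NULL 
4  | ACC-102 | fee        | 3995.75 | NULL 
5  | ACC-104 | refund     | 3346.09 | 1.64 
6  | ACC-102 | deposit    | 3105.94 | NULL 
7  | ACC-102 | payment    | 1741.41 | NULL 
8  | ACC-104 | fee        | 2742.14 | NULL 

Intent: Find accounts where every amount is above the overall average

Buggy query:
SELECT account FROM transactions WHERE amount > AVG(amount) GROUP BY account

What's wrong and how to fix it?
Bug: AVG() is an aggregate; it can't sit directly in WHERE

Fix: Use a subquery for AVG and a HAVING MIN(...) filter so the condition holds for every row in the group

Corrected query:
SELECT account FROM transactions GROUP BY account HAVING MIN(amount) > (SELECT AVG(amount) FROM transactions)

Result:
(no rows)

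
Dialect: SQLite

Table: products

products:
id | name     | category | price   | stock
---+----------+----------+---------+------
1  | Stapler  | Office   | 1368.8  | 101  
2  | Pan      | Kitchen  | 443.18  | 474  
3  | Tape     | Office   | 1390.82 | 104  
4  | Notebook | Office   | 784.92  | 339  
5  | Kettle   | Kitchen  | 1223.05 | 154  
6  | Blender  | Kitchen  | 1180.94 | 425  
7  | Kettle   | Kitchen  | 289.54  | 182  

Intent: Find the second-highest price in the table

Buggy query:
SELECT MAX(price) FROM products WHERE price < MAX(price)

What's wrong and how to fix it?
Bug: The inner MAX is an aggregate inside WHERE, which is not allowed

Fix: Put the inner MAX in a scalar subquery

Corrected query:
SELECT MAX(price) FROM products WHERE price < (SELECT MAX(price) FROM products)

Result:
MAX(price)
----------
1368.8    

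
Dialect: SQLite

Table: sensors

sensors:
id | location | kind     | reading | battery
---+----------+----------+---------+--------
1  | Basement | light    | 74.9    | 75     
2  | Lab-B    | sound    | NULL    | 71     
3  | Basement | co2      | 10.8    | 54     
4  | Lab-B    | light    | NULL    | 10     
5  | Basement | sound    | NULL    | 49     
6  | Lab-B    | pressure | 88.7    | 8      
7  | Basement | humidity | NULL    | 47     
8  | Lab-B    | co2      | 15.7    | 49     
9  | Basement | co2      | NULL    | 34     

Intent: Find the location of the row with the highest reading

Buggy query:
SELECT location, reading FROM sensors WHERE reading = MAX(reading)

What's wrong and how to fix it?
Bug: MAX(reading) is an aggregate and cannot be used directly in WHERE

Fix: Use a subquery: WHERE reading = (SELECT MAX(reading) FROM sensors)

Corrected query:
SELECT location, reading FROM sensors WHERE reading = (SELECT MAX(reading) FROM sensors)

Result:
location | reading
---------+--------
Lab-B    | 88.7   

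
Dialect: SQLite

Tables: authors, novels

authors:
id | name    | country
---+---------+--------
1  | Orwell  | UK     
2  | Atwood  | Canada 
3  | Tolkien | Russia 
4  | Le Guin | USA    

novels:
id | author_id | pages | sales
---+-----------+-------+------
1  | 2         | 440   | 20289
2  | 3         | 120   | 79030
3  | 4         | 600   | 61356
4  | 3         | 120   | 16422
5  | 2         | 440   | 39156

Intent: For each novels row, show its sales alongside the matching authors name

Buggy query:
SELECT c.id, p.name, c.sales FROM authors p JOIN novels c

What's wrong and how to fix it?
Bug: JOIN with no ON clause produces a cartesian product; every novels row pairs with every authors row

Fix: Specify the join condition linking the foreign key to the parent id

Corrected query:
SELECT c.id, p.name, c.sales FROM authors p JOIN novels c ON c.author_id = p.id

Result:
id | name    | sales
---+---------+------
1  | Atwood  | 20289
2  | Tolkien | 79030
3  | Le Guin | 61356
4  | Tolkien | 16422
5  | Atwood  | 39156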